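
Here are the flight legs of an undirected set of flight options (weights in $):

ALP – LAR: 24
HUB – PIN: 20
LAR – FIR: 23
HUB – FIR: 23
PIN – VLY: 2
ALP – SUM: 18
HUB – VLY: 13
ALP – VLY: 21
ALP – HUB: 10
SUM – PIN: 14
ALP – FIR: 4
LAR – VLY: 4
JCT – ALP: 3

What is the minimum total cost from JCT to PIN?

$26

Shortest distances from JCT:
JCT: 0
ALP: 3  (via JCT)
FIR: 7  (via ALP)
HUB: 13  (via ALP)
SUM: 21  (via ALP)
VLY: 24  (via ALP)
PIN: 26  (via VLY)
Shortest route: JCT → ALP → VLY → PIN = $26.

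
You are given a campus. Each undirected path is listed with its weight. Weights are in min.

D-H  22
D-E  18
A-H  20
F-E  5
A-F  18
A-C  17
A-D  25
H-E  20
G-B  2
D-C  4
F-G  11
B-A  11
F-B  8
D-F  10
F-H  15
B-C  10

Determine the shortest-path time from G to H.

25 min

Settle nodes by increasing distance from G:
G: 0
B: 2  (via G)
F: 10  (via B)
C: 12  (via B)
A: 13  (via B)
E: 15  (via F)
D: 16  (via C)
H: 25  (via F)
Shortest route: G–B–F–H = 25 min.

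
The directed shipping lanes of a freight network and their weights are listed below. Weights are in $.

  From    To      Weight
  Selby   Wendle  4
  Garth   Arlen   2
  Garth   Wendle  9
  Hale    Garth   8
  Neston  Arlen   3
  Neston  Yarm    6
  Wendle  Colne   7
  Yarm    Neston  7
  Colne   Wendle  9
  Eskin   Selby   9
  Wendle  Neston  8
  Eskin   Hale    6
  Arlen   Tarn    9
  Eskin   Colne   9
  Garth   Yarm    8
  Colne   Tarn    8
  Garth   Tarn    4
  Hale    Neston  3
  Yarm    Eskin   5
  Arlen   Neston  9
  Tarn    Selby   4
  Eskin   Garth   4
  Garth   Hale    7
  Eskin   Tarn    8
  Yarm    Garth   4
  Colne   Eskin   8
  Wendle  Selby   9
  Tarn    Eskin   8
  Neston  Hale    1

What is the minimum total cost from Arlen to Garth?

Settle nodes by increasing distance from Arlen:
Arlen: 0
Neston: 9  (via Arlen)
Tarn: 9  (via Arlen)
Hale: 10  (via Neston)
Selby: 13  (via Tarn)
Yarm: 15  (via Neston)
Wendle: 17  (via Selby)
Eskin: 17  (via Tarn)
Garth: 18  (via Hale)
Shortest route: Arlen → Neston → Hale → Garth = $18.

$18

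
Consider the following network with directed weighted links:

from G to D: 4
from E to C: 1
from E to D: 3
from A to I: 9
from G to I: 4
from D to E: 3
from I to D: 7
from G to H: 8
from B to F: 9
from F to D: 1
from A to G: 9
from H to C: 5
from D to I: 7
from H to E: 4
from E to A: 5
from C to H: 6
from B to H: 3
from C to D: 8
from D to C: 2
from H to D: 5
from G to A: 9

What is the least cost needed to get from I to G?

24

Shortest distances from I:
I: 0
D: 7  (via I)
C: 9  (via D)
E: 10  (via D)
A: 15  (via E)
H: 15  (via C)
G: 24  (via A)
Shortest route: I–D–E–A–G = 24.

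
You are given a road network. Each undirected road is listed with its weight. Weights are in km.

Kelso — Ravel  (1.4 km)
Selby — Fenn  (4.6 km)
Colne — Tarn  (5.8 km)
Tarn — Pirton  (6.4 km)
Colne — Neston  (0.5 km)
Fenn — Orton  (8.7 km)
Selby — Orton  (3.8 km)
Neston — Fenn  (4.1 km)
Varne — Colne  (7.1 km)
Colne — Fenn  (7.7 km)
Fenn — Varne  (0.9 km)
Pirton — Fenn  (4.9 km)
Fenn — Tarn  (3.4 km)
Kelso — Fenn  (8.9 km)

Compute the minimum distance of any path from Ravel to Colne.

14.9 km

Enumerating some paths:
Ravel → Kelso → Fenn → Neston → Colne: 1.4+8.9+4.1+0.5 = 14.9
Ravel → Kelso → Fenn → Varne → Colne: 1.4+8.9+0.9+7.1 = 18.3
Ravel → Kelso → Fenn → Colne: 1.4+8.9+7.7 = 18
Ravel → Kelso → Fenn → Tarn → Colne: 1.4+8.9+3.4+5.8 = 19.5
The minimum is 14.9 km via Ravel → Kelso → Fenn → Neston → Colne.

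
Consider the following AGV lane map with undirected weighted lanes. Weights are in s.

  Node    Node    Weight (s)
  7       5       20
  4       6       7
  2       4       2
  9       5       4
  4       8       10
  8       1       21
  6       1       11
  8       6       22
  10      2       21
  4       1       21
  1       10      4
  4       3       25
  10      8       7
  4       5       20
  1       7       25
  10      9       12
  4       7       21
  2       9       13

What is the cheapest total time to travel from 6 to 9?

Settle nodes by increasing distance from 6:
6: 0
4: 7  (via 6)
2: 9  (via 4)
1: 11  (via 6)
10: 15  (via 1)
8: 17  (via 4)
9: 22  (via 2)
Shortest route: 6–4–2–9 = 22 s.

22 s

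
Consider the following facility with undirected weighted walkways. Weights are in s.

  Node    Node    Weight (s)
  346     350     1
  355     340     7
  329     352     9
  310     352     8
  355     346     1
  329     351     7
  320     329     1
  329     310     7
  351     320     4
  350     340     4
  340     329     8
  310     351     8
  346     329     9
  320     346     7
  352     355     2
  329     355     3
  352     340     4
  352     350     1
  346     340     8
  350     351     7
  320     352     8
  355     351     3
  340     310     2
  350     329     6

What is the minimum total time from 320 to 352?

6 s

Shortest distances from 320:
320: 0
329: 1  (via 320)
351: 4  (via 320)
355: 4  (via 329)
346: 5  (via 355)
350: 6  (via 346)
352: 6  (via 355)
Shortest route: 320–329–355–352 = 6 s.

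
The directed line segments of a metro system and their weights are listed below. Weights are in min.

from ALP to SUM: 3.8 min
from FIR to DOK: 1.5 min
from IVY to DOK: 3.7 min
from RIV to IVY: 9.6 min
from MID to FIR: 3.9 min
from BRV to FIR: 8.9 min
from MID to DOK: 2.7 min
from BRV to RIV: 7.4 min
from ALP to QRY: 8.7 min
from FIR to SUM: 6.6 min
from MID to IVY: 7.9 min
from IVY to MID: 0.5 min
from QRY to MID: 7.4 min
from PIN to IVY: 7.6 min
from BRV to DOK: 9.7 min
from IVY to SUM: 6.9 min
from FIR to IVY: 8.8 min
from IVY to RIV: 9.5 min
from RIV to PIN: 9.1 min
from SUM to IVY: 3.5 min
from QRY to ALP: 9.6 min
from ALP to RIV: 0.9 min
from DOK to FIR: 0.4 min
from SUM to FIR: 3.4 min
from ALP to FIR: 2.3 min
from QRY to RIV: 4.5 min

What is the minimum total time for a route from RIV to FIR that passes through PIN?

20.3 min

Best RIV to PIN: RIV–PIN costing 9.1
Best PIN to FIR: PIN–IVY–MID–DOK–FIR costing 11.2
Total via PIN: 9.1 + 11.2 = 20.3 min.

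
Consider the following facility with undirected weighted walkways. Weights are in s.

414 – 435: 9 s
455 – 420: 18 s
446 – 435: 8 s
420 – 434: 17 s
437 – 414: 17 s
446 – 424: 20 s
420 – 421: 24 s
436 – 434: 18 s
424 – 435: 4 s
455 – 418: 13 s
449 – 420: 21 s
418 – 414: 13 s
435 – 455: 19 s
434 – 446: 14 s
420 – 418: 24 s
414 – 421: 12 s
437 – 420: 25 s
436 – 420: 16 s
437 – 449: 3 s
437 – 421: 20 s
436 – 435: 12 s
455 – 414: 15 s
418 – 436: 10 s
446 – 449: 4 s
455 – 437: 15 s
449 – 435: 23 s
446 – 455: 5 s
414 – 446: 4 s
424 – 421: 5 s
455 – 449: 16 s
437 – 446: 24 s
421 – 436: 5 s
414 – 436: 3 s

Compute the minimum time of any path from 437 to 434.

21 s

Compare a few routes:
437–449–446–434: 3+4+14 = 21
437–449–446–414–436–434: 3+4+4+3+18 = 32
The minimum is 21 s via 437–449–446–434.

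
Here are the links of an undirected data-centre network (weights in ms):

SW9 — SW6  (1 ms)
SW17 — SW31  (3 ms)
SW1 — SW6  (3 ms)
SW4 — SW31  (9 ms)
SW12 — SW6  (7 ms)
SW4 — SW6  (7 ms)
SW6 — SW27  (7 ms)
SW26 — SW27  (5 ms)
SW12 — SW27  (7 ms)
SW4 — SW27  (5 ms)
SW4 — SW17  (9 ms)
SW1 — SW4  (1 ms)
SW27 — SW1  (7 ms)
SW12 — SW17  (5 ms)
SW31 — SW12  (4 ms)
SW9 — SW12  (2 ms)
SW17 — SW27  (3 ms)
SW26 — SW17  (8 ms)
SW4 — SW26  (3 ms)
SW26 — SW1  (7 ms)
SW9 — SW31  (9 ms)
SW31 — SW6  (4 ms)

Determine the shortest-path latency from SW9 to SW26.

Running Dijkstra from SW9:
SW9: 0
SW6: 1  (via SW9)
SW12: 2  (via SW9)
SW1: 4  (via SW6)
SW31: 5  (via SW6)
SW4: 5  (via SW1)
SW17: 7  (via SW12)
SW26: 8  (via SW4)
Shortest route: SW9–SW6–SW1–SW4–SW26 = 8 ms.

8 ms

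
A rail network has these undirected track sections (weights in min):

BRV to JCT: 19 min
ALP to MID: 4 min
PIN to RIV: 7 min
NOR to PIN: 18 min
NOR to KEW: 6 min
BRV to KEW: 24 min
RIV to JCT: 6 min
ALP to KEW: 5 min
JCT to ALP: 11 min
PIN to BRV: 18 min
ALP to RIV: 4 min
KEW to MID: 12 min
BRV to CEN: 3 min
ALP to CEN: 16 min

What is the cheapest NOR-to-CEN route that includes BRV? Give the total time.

33 min

Best NOR to BRV: NOR → KEW → BRV costing 30
Shortest BRV→CEN: BRV → CEN = 3
Total via BRV: 30 + 3 = 33 min.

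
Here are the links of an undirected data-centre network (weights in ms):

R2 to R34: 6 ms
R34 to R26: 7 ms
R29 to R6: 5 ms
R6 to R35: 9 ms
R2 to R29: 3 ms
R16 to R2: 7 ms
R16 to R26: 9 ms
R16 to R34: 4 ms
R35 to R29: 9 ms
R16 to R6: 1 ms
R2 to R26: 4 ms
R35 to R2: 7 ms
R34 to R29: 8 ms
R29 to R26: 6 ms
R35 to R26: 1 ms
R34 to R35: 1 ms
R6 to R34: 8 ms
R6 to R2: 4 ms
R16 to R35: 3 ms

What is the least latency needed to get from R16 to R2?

Compare a few routes:
R16 → R2: 7 = 7
R16 → R6 → R2: 1+4 = 5
R16 → R35 → R26 → R2: 3+1+4 = 8
Cheapest is R16 → R6 → R2 at 5 ms.

5 ms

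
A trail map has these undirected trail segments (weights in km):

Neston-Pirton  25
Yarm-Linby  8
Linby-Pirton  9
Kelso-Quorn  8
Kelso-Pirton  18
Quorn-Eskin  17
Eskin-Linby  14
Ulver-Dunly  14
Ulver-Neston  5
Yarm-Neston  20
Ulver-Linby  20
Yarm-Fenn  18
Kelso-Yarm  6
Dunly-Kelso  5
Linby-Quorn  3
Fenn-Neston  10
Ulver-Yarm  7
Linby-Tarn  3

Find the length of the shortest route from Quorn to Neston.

23 km

Candidate routes:
Quorn → Linby → Ulver → Neston: 3+20+5 = 28
Quorn → Kelso → Yarm → Ulver → Neston: 8+6+7+5 = 26
Quorn → Linby → Yarm → Ulver → Neston: 3+8+7+5 = 23
Cheapest is Quorn → Linby → Yarm → Ulver → Neston at 23 km.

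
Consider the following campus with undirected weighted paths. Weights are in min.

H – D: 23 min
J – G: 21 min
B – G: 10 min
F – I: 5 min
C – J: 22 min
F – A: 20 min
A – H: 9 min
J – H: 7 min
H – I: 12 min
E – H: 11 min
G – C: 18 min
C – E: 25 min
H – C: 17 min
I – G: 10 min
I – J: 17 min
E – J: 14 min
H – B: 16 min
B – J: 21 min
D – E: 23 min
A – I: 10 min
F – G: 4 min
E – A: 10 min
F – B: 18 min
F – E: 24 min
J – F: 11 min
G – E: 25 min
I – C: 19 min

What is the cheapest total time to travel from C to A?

Compare a few routes:
C → I → A: 19+10 = 29
C → E → A: 25+10 = 35
C → H → A: 17+9 = 26
Cheapest is C → H → A at 26 min.

26 min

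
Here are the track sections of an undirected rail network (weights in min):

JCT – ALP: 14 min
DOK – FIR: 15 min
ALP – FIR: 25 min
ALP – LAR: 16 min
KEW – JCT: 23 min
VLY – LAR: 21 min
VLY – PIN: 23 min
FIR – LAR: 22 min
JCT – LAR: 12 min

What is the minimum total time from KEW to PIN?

79 min

Shortest distances from KEW:
KEW: 0
JCT: 23  (via KEW)
LAR: 35  (via JCT)
ALP: 37  (via JCT)
VLY: 56  (via LAR)
FIR: 57  (via LAR)
DOK: 72  (via FIR)
PIN: 79  (via VLY)
Shortest route: KEW → JCT → LAR → VLY → PIN = 79 min.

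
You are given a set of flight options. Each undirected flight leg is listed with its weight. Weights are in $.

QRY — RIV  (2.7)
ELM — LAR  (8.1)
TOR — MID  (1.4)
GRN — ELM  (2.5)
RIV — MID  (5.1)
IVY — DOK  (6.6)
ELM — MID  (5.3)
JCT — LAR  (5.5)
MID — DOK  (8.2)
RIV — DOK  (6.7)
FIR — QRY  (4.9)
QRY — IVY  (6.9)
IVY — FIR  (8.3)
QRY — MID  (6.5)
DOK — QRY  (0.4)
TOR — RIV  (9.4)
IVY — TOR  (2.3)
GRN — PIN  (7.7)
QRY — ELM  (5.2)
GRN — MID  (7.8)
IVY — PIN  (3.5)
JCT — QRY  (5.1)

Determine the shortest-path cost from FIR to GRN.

Settle nodes by increasing distance from FIR:
FIR: 0
QRY: 4.9  (via FIR)
DOK: 5.3  (via QRY)
RIV: 7.6  (via QRY)
IVY: 8.3  (via FIR)
JCT: 10  (via QRY)
ELM: 10.1  (via QRY)
TOR: 10.6  (via IVY)
MID: 11.4  (via QRY)
PIN: 11.8  (via IVY)
GRN: 12.6  (via ELM)
Shortest route: FIR → QRY → ELM → GRN = $12.6.

$12.6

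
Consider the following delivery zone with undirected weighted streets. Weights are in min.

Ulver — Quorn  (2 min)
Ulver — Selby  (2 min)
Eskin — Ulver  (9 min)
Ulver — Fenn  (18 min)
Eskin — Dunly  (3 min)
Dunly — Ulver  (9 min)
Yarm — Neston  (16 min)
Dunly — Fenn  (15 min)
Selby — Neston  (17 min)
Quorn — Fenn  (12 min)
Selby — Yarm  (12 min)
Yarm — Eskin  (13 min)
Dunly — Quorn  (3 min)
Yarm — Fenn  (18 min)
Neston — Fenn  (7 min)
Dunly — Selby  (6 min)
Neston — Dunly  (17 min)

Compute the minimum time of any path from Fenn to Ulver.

Candidate routes:
Fenn → Dunly → Quorn → Ulver: 15+3+2 = 20
Fenn → Quorn → Ulver: 12+2 = 14
Fenn → Ulver: 18 = 18
Fenn → Quorn → Dunly → Selby → Ulver: 12+3+6+2 = 23
Cheapest is Fenn → Quorn → Ulver at 14 min.

14 min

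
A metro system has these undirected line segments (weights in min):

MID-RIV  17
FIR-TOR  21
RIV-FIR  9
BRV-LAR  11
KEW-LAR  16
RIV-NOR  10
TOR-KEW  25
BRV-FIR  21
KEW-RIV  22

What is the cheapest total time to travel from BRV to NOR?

40 min

Settle nodes by increasing distance from BRV:
BRV: 0
LAR: 11  (via BRV)
FIR: 21  (via BRV)
KEW: 27  (via LAR)
RIV: 30  (via FIR)
NOR: 40  (via RIV)
Shortest route: BRV → FIR → RIV → NOR = 40 min.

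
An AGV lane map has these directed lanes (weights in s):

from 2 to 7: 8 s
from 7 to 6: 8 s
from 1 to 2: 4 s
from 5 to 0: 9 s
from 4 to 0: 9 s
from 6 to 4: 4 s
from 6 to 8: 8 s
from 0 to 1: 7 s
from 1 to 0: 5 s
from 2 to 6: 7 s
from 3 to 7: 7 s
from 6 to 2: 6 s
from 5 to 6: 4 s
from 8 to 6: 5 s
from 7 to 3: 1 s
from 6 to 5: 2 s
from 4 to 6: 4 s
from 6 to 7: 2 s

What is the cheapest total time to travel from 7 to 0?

19 s

Candidate routes:
7 - 6 - 5 - 0: 8+2+9 = 19
7 - 6 - 4 - 0: 8+4+9 = 21
Cheapest is 7 - 6 - 5 - 0 at 19 s.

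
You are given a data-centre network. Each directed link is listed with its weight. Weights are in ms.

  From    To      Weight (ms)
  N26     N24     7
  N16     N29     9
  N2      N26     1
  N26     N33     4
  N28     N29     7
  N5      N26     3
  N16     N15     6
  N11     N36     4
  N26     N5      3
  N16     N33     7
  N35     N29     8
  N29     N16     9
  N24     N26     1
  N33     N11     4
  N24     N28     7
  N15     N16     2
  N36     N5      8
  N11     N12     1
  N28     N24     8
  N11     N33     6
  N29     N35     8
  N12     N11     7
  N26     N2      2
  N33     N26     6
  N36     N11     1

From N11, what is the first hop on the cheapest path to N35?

N33

Candidate routes:
N11 - N36 - N5 - N26 - N24 - N28 - N29 - N35: 4+8+3+7+7+7+8 = 44
N11 - N33 - N26 - N24 - N28 - N29 - N35: 6+6+7+7+7+8 = 41
Cheapest is N11 - N33 - N26 - N24 - N28 - N29 - N35 at 41 ms.
So from N11 the first move is to N33.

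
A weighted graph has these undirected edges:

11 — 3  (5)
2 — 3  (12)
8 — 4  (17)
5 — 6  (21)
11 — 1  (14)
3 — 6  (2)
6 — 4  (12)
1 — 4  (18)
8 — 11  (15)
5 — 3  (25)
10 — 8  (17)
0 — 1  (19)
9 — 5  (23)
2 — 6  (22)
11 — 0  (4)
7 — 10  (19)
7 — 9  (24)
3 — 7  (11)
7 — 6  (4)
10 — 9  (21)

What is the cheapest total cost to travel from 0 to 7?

15

Candidate routes:
0 - 11 - 3 - 7: 4+5+11 = 20
0 - 11 - 3 - 6 - 7: 4+5+2+4 = 15
Cheapest is 0 - 11 - 3 - 6 - 7 at 15.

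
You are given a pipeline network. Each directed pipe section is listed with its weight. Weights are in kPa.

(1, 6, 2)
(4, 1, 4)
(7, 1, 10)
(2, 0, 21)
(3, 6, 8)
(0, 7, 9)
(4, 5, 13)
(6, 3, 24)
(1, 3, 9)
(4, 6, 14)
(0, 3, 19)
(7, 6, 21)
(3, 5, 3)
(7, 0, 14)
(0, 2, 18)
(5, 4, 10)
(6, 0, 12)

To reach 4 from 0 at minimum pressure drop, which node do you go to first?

Enumerating some paths:
0 - 7 - 1 - 6 - 3 - 5 - 4: 9+10+2+24+3+10 = 58
0 - 7 - 1 - 3 - 5 - 4: 9+10+9+3+10 = 41
0 - 7 - 6 - 3 - 5 - 4: 9+21+24+3+10 = 67
0 - 3 - 5 - 4: 19+3+10 = 32
The minimum is 32 kPa via 0 - 3 - 5 - 4.
So from 0 the first move is to 3.

3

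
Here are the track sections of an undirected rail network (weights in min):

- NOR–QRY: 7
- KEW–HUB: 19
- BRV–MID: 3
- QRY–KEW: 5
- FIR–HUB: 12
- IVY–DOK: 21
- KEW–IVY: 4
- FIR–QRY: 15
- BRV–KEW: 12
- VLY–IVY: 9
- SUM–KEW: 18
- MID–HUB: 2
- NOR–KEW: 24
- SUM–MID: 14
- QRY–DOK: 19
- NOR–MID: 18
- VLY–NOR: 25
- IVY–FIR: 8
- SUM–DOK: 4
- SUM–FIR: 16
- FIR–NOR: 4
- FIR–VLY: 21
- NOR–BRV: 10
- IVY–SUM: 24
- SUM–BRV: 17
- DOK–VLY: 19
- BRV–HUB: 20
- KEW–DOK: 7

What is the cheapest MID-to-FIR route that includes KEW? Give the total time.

27 min

Best MID to KEW: MID → BRV → KEW costing 15
Best KEW to FIR: KEW → IVY → FIR costing 12
Total via KEW: 15 + 12 = 27 min.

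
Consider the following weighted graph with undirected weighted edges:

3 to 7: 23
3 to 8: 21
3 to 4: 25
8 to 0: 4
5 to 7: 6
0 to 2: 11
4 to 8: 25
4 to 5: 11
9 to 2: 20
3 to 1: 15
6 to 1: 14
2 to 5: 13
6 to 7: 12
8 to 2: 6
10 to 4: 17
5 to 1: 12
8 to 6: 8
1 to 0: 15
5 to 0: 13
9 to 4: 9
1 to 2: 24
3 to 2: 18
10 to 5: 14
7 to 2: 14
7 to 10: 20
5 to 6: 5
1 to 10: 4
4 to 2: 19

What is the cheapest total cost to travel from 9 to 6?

25

Shortest distances from 9:
9: 0
4: 9  (via 9)
2: 20  (via 9)
5: 20  (via 4)
6: 25  (via 5)
Shortest route: 9 → 4 → 5 → 6 = 25.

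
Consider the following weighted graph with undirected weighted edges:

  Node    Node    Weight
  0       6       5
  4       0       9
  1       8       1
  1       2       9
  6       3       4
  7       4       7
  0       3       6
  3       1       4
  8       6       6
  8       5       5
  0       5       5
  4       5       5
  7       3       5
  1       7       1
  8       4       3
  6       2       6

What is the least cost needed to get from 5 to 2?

Running Dijkstra from 5:
5: 0
0: 5  (via 5)
4: 5  (via 5)
8: 5  (via 5)
1: 6  (via 8)
7: 7  (via 1)
3: 10  (via 1)
6: 10  (via 0)
2: 15  (via 1)
Shortest route: 5 → 8 → 1 → 2 = 15.

15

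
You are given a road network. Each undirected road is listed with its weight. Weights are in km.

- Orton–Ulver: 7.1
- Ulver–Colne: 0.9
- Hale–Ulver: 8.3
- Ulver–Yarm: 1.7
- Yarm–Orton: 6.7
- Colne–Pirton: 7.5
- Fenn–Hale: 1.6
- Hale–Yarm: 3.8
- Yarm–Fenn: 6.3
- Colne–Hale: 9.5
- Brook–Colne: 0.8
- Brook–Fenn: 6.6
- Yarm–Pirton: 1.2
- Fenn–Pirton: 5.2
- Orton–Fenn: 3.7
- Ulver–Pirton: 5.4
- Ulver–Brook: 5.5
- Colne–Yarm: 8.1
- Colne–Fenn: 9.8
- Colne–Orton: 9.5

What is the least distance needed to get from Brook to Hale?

Settle nodes by increasing distance from Brook:
Brook: 0
Colne: 0.8  (via Brook)
Ulver: 1.7  (via Colne)
Yarm: 3.4  (via Ulver)
Pirton: 4.6  (via Yarm)
Fenn: 6.6  (via Brook)
Hale: 7.2  (via Yarm)
Shortest route: Brook–Colne–Ulver–Yarm–Hale = 7.2 km.

7.2 km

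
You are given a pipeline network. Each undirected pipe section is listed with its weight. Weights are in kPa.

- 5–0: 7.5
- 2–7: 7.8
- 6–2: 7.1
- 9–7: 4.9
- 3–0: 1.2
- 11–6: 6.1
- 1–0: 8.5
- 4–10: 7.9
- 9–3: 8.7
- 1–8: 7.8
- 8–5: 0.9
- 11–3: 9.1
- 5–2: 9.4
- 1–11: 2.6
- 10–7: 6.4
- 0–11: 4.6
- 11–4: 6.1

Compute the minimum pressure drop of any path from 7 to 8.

Enumerating some paths:
7 - 9 - 3 - 0 - 5 - 8: 4.9+8.7+1.2+7.5+0.9 = 23.2
7 - 2 - 5 - 8: 7.8+9.4+0.9 = 18.1
The minimum is 18.1 kPa via 7 - 2 - 5 - 8.

18.1 kPa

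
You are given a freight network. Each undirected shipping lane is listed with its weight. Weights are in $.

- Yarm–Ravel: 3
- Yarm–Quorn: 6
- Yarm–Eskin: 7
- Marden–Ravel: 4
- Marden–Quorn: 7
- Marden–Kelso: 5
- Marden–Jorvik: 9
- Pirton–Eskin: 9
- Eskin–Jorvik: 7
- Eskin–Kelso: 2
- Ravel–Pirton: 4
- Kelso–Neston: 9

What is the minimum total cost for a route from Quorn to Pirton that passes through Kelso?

Best Quorn to Kelso: Quorn–Marden–Kelso costing 12
Shortest Kelso→Pirton: Kelso–Eskin–Pirton = 11
Total via Kelso: 12 + 11 = $23.

$23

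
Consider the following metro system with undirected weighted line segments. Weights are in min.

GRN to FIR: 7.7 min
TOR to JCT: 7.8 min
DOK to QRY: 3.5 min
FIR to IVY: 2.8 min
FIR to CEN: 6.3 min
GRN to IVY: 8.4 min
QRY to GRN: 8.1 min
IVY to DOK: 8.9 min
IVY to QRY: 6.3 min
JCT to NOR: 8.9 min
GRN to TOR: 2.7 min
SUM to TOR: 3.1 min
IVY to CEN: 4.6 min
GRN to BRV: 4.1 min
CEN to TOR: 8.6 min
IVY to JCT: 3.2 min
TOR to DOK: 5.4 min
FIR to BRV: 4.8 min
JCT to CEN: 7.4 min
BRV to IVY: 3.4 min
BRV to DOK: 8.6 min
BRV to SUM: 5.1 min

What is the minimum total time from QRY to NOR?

Shortest distances from QRY:
QRY: 0
DOK: 3.5  (via QRY)
IVY: 6.3  (via QRY)
GRN: 8.1  (via QRY)
TOR: 8.9  (via DOK)
FIR: 9.1  (via IVY)
JCT: 9.5  (via IVY)
BRV: 9.7  (via IVY)
CEN: 10.9  (via IVY)
SUM: 12  (via TOR)
NOR: 18.4  (via JCT)
Shortest route: QRY–IVY–JCT–NOR = 18.4 min.

18.4 min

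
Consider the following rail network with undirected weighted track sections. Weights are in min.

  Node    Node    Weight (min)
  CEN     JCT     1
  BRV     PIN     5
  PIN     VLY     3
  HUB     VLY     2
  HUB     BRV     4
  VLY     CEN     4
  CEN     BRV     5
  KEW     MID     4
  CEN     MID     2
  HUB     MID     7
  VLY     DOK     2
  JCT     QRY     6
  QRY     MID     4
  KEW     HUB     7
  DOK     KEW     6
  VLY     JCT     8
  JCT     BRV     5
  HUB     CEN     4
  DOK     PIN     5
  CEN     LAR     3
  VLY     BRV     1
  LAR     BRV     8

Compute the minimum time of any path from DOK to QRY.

12 min

Compare a few routes:
DOK–VLY–CEN–MID–QRY: 2+4+2+4 = 12
DOK–KEW–MID–QRY: 6+4+4 = 14
DOK–VLY–CEN–JCT–QRY: 2+4+1+6 = 13
DOK–VLY–BRV–CEN–MID–QRY: 2+1+5+2+4 = 14
Cheapest is DOK–VLY–CEN–MID–QRY at 12 min.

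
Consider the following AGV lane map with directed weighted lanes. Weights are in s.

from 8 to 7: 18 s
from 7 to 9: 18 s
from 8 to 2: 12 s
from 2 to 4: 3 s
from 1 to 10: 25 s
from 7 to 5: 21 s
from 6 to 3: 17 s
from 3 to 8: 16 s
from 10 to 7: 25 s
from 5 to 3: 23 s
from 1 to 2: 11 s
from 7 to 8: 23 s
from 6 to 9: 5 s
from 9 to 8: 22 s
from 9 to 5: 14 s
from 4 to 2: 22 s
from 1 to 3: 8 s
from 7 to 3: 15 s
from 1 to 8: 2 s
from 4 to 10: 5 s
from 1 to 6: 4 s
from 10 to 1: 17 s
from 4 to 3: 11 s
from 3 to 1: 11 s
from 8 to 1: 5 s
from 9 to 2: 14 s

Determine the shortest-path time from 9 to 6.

31 s

Candidate routes:
9 → 8 → 1 → 6: 22+5+4 = 31
9 → 2 → 4 → 10 → 1 → 6: 14+3+5+17+4 = 43
Cheapest is 9 → 8 → 1 → 6 at 31 s.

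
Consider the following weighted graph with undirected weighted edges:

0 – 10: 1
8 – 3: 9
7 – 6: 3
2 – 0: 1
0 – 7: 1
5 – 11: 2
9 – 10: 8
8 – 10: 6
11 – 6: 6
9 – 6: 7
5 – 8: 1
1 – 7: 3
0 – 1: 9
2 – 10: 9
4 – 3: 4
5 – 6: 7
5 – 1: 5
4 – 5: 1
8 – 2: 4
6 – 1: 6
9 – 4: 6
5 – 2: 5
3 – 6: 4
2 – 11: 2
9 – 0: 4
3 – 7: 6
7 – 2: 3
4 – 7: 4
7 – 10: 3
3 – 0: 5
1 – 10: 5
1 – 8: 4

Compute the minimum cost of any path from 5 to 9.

7

Shortest distances from 5:
5: 0
4: 1  (via 5)
8: 1  (via 5)
11: 2  (via 5)
2: 4  (via 11)
0: 5  (via 2)
1: 5  (via 5)
3: 5  (via 4)
7: 5  (via 4)
10: 6  (via 0)
6: 7  (via 5)
9: 7  (via 4)
Shortest route: 5 → 4 → 9 = 7.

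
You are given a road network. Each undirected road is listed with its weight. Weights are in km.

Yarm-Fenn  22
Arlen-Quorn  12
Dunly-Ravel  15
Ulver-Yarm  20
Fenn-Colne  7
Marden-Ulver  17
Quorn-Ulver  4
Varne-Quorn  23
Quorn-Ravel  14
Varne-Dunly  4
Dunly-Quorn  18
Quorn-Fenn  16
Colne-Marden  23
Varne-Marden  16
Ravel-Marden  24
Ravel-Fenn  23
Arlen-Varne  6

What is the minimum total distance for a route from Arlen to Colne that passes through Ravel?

Shortest Arlen→Ravel: Arlen → Varne → Dunly → Ravel = 25
Best Ravel to Colne: Ravel → Fenn → Colne costing 30
Total via Ravel: 25 + 30 = 55 km.

55 km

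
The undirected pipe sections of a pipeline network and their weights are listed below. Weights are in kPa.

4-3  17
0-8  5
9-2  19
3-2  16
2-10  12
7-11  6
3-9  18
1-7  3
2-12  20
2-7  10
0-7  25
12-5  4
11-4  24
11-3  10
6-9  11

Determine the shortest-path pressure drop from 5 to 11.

40 kPa

Compare a few routes:
5–12–2–3–4–11: 4+20+16+17+24 = 81
5–12–2–7–11: 4+20+10+6 = 40
5–12–2–3–11: 4+20+16+10 = 50
5–12–2–9–3–11: 4+20+19+18+10 = 71
Cheapest is 5–12–2–7–11 at 40 kPa.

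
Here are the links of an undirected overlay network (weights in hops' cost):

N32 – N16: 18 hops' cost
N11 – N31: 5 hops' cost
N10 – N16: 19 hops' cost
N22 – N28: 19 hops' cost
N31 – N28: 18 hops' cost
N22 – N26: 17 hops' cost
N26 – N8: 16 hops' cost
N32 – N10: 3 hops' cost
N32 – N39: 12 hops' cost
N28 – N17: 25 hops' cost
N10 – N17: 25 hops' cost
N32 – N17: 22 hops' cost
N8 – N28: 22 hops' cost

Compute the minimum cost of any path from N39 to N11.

Compare a few routes:
N39–N32–N10–N17–N28–N31–N11: 12+3+25+25+18+5 = 88
N39–N32–N16–N10–N17–N28–N31–N11: 12+18+19+25+25+18+5 = 122
N39–N32–N17–N28–N31–N11: 12+22+25+18+5 = 82
The minimum is 82 hops' cost via N39–N32–N17–N28–N31–N11.

82 hops' cost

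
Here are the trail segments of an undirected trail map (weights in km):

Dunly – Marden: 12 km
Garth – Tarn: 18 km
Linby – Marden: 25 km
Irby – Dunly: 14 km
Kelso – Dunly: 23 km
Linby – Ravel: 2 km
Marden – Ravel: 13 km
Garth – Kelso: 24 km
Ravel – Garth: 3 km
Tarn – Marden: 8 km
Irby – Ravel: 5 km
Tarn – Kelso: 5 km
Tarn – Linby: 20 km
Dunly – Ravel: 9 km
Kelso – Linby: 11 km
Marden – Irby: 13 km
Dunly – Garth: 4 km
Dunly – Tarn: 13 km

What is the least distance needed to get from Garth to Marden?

16 km

Candidate routes:
Garth - Ravel - Irby - Marden: 3+5+13 = 21
Garth - Ravel - Dunly - Marden: 3+9+12 = 24
Garth - Ravel - Marden: 3+13 = 16
Cheapest is Garth - Ravel - Marden at 16 km.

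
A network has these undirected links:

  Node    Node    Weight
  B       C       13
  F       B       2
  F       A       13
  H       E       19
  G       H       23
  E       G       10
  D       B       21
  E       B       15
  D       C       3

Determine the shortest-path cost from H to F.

Shortest distances from H:
H: 0
E: 19  (via H)
G: 23  (via H)
B: 34  (via E)
F: 36  (via B)
Shortest route: H–E–B–F = 36.

36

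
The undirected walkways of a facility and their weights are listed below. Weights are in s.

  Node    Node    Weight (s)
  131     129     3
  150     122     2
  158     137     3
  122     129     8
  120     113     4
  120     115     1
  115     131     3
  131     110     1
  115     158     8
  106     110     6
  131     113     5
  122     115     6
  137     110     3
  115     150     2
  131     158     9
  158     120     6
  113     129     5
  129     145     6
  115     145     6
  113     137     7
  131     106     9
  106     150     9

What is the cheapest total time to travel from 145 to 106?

Candidate routes:
145–115–131–110–106: 6+3+1+6 = 16
145–115–150–106: 6+2+9 = 17
The minimum is 16 s via 145–115–131–110–106.

16 s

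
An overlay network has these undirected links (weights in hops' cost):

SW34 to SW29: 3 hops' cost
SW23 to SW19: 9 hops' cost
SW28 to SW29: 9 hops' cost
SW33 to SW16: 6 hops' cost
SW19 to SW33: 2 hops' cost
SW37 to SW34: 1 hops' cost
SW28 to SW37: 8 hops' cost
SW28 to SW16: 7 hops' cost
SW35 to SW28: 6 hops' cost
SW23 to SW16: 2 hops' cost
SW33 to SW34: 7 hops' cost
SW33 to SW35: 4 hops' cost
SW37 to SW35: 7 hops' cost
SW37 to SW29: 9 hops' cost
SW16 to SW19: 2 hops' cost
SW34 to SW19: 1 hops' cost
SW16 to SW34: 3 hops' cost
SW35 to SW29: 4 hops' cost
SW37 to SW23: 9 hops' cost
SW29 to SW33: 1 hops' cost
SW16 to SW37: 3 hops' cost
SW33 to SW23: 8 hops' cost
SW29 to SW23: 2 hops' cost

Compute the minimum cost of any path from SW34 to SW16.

Shortest distances from SW34:
SW34: 0
SW19: 1  (via SW34)
SW37: 1  (via SW34)
SW16: 3  (via SW34)
Shortest route: SW34–SW16 = 3 hops' cost.

3 hops' cost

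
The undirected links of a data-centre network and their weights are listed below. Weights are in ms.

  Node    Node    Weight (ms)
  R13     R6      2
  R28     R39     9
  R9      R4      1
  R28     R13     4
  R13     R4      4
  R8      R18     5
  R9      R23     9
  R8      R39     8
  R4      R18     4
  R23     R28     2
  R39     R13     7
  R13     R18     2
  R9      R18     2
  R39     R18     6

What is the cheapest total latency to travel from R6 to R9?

Enumerating some paths:
R6 → R13 → R18 → R9: 2+2+2 = 6
R6 → R13 → R4 → R9: 2+4+1 = 7
R6 → R13 → R18 → R4 → R9: 2+2+4+1 = 9
The minimum is 6 ms via R6 → R13 → R18 → R9.

6 ms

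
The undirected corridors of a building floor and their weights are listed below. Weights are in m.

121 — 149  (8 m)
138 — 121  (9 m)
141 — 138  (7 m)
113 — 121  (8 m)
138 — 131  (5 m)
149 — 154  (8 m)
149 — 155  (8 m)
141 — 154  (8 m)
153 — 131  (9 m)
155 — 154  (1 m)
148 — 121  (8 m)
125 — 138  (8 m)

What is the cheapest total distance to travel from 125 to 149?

25 m

Candidate routes:
125 - 138 - 141 - 154 - 149: 8+7+8+8 = 31
125 - 138 - 121 - 149: 8+9+8 = 25
The minimum is 25 m via 125 - 138 - 121 - 149.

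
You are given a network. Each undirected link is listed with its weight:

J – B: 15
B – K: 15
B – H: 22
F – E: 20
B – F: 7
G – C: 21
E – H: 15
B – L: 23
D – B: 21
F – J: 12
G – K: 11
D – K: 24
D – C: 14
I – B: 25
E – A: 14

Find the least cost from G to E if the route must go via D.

83

Best G to D: G → K → D costing 35
Best D to E: D → B → F → E costing 48
Total via D: 35 + 48 = 83.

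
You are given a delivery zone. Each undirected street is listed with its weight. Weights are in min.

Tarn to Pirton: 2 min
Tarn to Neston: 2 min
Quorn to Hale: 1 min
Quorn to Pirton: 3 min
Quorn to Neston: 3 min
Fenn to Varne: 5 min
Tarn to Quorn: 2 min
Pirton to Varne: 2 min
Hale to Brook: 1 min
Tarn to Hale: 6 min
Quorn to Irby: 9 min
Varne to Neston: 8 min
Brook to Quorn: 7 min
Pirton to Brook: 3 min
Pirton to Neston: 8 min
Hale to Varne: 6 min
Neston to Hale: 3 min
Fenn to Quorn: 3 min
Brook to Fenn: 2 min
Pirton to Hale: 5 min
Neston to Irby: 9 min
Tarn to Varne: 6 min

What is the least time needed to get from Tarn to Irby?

Running Dijkstra from Tarn:
Tarn: 0
Neston: 2  (via Tarn)
Pirton: 2  (via Tarn)
Quorn: 2  (via Tarn)
Hale: 3  (via Quorn)
Varne: 4  (via Pirton)
Brook: 4  (via Hale)
Fenn: 5  (via Quorn)
Irby: 11  (via Neston)
Shortest route: Tarn–Neston–Irby = 11 min.

11 min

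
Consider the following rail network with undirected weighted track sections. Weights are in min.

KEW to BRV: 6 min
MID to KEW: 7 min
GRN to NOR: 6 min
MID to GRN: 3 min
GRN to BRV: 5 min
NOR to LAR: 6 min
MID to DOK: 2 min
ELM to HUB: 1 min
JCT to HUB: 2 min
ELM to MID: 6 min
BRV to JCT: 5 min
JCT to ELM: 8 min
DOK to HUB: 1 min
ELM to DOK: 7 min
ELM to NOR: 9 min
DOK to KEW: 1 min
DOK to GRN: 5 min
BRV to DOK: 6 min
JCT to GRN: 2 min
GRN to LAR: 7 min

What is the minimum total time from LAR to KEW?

13 min

Compare a few routes:
LAR → GRN → DOK → KEW: 7+5+1 = 13
LAR → GRN → MID → KEW: 7+3+7 = 17
LAR → NOR → ELM → HUB → DOK → KEW: 6+9+1+1+1 = 18
The minimum is 13 min via LAR → GRN → DOK → KEW.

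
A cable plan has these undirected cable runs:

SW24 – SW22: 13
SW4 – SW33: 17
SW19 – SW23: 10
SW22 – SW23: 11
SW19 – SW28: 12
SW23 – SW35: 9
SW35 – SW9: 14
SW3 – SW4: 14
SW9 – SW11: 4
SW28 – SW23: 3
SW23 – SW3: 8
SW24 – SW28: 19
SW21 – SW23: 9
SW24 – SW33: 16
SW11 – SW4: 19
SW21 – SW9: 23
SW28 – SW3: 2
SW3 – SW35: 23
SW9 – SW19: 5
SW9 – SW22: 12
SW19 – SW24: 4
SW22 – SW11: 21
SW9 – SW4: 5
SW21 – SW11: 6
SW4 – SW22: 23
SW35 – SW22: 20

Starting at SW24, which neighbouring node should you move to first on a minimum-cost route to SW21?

Enumerating some paths:
SW24–SW19–SW28–SW23–SW21: 4+12+3+9 = 28
SW24–SW28–SW23–SW21: 19+3+9 = 31
SW24–SW19–SW9–SW11–SW21: 4+5+4+6 = 19
SW24–SW19–SW23–SW21: 4+10+9 = 23
Cheapest is SW24–SW19–SW9–SW11–SW21 at 19.
So from SW24 the first move is to SW19.

SW19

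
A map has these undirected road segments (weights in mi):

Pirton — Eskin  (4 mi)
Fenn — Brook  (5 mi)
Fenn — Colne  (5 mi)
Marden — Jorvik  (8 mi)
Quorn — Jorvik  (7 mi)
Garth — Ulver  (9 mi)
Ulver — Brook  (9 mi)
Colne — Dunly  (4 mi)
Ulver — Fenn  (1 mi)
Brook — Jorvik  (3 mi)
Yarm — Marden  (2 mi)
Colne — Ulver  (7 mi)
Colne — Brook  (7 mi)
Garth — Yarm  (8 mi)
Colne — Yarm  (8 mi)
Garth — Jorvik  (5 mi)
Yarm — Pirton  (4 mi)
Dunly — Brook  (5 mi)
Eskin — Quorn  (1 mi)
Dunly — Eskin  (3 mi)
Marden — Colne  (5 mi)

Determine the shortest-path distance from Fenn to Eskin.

Settle nodes by increasing distance from Fenn:
Fenn: 0
Ulver: 1  (via Fenn)
Brook: 5  (via Fenn)
Colne: 5  (via Fenn)
Jorvik: 8  (via Brook)
Dunly: 9  (via Colne)
Garth: 10  (via Ulver)
Marden: 10  (via Colne)
Eskin: 12  (via Dunly)
Shortest route: Fenn → Colne → Dunly → Eskin = 12 mi.

12 mi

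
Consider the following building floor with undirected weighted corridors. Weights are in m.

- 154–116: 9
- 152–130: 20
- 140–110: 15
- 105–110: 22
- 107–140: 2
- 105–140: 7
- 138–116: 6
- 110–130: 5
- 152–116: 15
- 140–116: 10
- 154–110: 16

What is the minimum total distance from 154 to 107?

21 m

Settle nodes by increasing distance from 154:
154: 0
116: 9  (via 154)
138: 15  (via 116)
110: 16  (via 154)
140: 19  (via 116)
107: 21  (via 140)
Shortest route: 154 → 116 → 140 → 107 = 21 m.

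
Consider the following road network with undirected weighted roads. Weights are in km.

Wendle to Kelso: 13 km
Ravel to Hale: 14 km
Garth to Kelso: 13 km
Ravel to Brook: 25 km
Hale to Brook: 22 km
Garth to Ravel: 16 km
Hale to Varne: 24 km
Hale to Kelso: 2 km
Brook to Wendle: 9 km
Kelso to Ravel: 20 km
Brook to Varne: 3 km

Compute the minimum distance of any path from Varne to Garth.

38 km

Shortest distances from Varne:
Varne: 0
Brook: 3  (via Varne)
Wendle: 12  (via Brook)
Hale: 24  (via Varne)
Kelso: 25  (via Wendle)
Ravel: 28  (via Brook)
Garth: 38  (via Kelso)
Shortest route: Varne–Brook–Wendle–Kelso–Garth = 38 km.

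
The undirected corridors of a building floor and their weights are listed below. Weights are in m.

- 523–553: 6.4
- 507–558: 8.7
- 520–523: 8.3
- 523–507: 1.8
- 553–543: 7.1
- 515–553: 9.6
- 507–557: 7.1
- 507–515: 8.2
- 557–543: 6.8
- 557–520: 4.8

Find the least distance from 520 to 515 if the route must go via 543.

28.3 m

Shortest 520→543: 520–557–543 = 11.6
Best 543 to 515: 543–553–515 costing 16.7
Total via 543: 11.6 + 16.7 = 28.3 m.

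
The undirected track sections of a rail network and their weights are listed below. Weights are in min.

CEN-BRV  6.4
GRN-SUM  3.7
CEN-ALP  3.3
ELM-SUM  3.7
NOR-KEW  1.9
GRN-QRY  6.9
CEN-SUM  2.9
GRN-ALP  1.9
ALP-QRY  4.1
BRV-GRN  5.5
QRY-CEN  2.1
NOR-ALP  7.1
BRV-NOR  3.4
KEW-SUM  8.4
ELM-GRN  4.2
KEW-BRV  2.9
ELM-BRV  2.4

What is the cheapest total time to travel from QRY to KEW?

Shortest distances from QRY:
QRY: 0
CEN: 2.1  (via QRY)
ALP: 4.1  (via QRY)
SUM: 5  (via CEN)
GRN: 6  (via ALP)
BRV: 8.5  (via CEN)
ELM: 8.7  (via SUM)
NOR: 11.2  (via ALP)
KEW: 11.4  (via BRV)
Shortest route: QRY–CEN–BRV–KEW = 11.4 min.

11.4 min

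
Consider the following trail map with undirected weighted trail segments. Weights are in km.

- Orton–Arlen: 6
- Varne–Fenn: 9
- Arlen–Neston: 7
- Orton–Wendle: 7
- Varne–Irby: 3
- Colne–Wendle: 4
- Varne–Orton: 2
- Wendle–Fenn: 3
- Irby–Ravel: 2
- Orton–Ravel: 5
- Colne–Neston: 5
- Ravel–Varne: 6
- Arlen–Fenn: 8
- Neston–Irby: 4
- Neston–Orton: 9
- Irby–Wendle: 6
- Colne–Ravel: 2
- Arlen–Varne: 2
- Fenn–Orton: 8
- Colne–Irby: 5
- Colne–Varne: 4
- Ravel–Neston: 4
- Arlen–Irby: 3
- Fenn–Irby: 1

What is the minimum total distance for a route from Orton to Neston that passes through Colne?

Shortest Orton→Colne: Orton–Varne–Colne = 6
Best Colne to Neston: Colne–Neston costing 5
Total via Colne: 6 + 5 = 11 km.

11 km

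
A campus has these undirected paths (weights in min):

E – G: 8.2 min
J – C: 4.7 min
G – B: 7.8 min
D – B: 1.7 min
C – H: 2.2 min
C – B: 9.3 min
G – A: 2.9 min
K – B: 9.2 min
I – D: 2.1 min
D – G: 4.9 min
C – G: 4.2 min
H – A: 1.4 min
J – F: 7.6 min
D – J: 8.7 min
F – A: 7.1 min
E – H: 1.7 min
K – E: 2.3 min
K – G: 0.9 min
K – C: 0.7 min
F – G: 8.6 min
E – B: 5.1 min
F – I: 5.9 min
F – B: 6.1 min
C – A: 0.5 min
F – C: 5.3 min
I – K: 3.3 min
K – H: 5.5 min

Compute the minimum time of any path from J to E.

Shortest distances from J:
J: 0
C: 4.7  (via J)
A: 5.2  (via C)
K: 5.4  (via C)
G: 6.3  (via K)
H: 6.6  (via A)
F: 7.6  (via J)
E: 7.7  (via K)
Shortest route: J–C–K–E = 7.7 min.

7.7 min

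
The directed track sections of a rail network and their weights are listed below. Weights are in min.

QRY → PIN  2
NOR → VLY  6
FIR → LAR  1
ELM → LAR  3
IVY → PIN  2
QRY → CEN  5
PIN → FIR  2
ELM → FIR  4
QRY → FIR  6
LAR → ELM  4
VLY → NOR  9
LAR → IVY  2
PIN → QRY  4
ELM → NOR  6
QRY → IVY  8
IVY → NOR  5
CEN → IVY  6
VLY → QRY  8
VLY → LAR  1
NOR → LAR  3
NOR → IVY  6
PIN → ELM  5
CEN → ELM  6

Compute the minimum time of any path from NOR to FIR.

9 min

Candidate routes:
NOR - LAR - ELM - FIR: 3+4+4 = 11
NOR - IVY - PIN - FIR: 6+2+2 = 10
NOR - LAR - IVY - PIN - FIR: 3+2+2+2 = 9
The minimum is 9 min via NOR - LAR - IVY - PIN - FIR.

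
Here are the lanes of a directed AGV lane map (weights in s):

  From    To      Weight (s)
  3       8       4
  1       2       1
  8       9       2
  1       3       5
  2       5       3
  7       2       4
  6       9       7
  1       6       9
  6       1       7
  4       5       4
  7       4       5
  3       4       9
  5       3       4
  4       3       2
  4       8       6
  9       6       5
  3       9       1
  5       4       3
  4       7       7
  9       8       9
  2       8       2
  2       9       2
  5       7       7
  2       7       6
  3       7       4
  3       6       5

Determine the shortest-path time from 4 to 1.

Enumerating some paths:
4 → 3 → 6 → 1: 2+5+7 = 14
4 → 3 → 9 → 6 → 1: 2+1+5+7 = 15
4 → 8 → 9 → 6 → 1: 6+2+5+7 = 20
The minimum is 14 s via 4 → 3 → 6 → 1.

14 s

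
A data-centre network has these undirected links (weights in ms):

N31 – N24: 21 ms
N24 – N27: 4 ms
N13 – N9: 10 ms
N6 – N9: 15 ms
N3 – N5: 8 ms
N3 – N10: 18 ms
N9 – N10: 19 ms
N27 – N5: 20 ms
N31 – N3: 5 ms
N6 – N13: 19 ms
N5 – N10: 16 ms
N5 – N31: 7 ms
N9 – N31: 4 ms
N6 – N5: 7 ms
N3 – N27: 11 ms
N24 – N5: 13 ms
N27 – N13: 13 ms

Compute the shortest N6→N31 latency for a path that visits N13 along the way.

33 ms

Shortest N6→N13: N6 → N13 = 19
Best N13 to N31: N13 → N9 → N31 costing 14
Total via N13: 19 + 14 = 33 ms.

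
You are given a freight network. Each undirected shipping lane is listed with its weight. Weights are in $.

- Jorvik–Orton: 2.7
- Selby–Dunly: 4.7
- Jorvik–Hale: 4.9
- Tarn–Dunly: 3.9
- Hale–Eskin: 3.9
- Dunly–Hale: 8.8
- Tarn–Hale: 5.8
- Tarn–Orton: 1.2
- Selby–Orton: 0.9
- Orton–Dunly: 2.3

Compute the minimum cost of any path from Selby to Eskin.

Shortest distances from Selby:
Selby: 0
Orton: 0.9  (via Selby)
Tarn: 2.1  (via Orton)
Dunly: 3.2  (via Orton)
Jorvik: 3.6  (via Orton)
Hale: 7.9  (via Tarn)
Eskin: 11.8  (via Hale)
Shortest route: Selby → Orton → Tarn → Hale → Eskin = $11.8.

$11.8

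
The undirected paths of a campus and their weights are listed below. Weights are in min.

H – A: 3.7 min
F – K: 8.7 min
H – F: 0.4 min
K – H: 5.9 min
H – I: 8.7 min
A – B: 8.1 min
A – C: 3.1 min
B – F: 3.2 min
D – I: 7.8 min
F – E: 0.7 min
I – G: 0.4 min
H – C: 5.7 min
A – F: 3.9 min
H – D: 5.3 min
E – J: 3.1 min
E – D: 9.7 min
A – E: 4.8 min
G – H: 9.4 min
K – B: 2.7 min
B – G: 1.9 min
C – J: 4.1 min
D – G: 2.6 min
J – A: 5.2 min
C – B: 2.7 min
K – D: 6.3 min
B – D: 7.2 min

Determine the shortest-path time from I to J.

9.1 min

Enumerating some paths:
I → G → B → F → E → J: 0.4+1.9+3.2+0.7+3.1 = 9.3
I → G → B → C → J: 0.4+1.9+2.7+4.1 = 9.1
I → G → D → H → F → E → J: 0.4+2.6+5.3+0.4+0.7+3.1 = 12.5
The minimum is 9.1 min via I → G → B → C → J.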